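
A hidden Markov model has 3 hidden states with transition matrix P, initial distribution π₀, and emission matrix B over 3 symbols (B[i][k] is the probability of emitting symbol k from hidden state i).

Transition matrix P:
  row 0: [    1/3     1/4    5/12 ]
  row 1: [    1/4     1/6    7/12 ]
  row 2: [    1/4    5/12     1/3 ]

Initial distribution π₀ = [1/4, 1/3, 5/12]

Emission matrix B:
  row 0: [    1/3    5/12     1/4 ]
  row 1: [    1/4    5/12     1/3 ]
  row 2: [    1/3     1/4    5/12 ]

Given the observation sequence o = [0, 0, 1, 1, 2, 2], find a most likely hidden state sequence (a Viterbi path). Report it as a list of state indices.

t=0: δ = [8.333e-02, 8.333e-02, 1.389e-01]  (obs o_0=0)
t=1: δ = [1.157e-02, 1.447e-02, 1.620e-02]  ψ = [2, 2, 1]  (obs o_1=0)
t=2: δ = [1.688e-03, 2.813e-03, 2.110e-03]  ψ = [2, 2, 1]  (obs o_2=1)
t=3: δ = [2.930e-04, 3.663e-04, 4.103e-04]  ψ = [1, 2, 1]  (obs o_3=1)
t=4: δ = [2.564e-05, 5.698e-05, 8.903e-05]  ψ = [2, 2, 1]  (obs o_4=2)
t=5: δ = [5.564e-06, 1.237e-05, 1.385e-05]  ψ = [2, 2, 1]  (obs o_5=2)
backtrack: best end state = 2; path = [1, 2, 1, 2, 1, 2]

path = [1, 2, 1, 2, 1, 2]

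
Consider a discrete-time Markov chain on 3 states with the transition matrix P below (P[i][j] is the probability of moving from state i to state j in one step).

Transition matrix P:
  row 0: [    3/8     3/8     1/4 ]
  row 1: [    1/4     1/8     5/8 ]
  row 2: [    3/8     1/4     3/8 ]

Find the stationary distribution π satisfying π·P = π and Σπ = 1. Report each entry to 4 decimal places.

π = [0.3425, 0.2603, 0.3973]

Balance equations π_j = Σ_i π_i·P[i][j]:
  π_0 = 3/8·π_0 + 1/4·π_1 + 3/8·π_2
  π_1 = 3/8·π_0 + 1/8·π_1 + 1/4·π_2
  normalize: π_0 + π_1 + π_2 = 1
Solving the linear system gives exactly π = [25/73, 19/73, 29/73].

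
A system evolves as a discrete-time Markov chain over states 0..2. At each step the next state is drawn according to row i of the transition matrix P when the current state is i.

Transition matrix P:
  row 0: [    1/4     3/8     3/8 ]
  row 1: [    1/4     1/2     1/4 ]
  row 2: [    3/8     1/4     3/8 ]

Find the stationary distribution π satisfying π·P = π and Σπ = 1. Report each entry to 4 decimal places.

Balance equations π_j = Σ_i π_i·P[i][j]:
  π_0 = 1/4·π_0 + 1/4·π_1 + 3/8·π_2
  π_1 = 3/8·π_0 + 1/2·π_1 + 1/4·π_2
  normalize: π_0 + π_1 + π_2 = 1
Solving the linear system gives exactly π = [16/55, 21/55, 18/55].

π = [0.2909, 0.3818, 0.3273]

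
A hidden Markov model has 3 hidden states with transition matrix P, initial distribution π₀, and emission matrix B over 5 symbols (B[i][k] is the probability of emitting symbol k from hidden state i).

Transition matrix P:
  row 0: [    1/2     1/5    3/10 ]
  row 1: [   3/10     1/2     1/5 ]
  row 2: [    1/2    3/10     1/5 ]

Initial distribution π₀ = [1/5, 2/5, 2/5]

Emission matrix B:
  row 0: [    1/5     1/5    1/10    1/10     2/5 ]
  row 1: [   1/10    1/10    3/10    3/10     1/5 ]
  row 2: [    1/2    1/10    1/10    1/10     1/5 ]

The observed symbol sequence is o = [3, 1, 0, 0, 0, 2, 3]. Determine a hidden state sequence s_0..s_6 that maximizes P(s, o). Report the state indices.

t=0: δ = [2.000e-02, 1.200e-01, 4.000e-02]  (obs o_0=3)
t=1: δ = [7.200e-03, 6.000e-03, 2.400e-03]  ψ = [1, 1, 1]  (obs o_1=1)
t=2: δ = [7.200e-04, 3.000e-04, 1.080e-03]  ψ = [0, 1, 0]  (obs o_2=0)
t=3: δ = [1.080e-04, 3.240e-05, 1.080e-04]  ψ = [2, 2, 0]  (obs o_3=0)
t=4: δ = [1.080e-05, 3.240e-06, 1.620e-05]  ψ = [0, 2, 0]  (obs o_4=0)
t=5: δ = [8.100e-07, 1.458e-06, 3.240e-07]  ψ = [2, 2, 0]  (obs o_5=2)
t=6: δ = [4.374e-08, 2.187e-07, 2.916e-08]  ψ = [1, 1, 1]  (obs o_6=3)
backtrack: best end state = 1; path = [1, 0, 2, 0, 2, 1, 1]

path = [1, 0, 2, 0, 2, 1, 1]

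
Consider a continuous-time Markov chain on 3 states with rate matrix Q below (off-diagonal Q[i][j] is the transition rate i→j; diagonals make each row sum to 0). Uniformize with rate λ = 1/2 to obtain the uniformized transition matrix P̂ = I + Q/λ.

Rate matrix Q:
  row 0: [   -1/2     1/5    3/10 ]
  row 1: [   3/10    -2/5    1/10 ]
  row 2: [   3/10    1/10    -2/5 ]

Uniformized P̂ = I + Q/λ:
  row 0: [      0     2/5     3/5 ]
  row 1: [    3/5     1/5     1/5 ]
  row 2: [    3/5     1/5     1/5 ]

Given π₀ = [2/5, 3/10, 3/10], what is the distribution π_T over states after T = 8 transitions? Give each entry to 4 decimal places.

t=0: π = [0.4000, 0.3000, 0.3000]
t=1: π = [0.3600, 0.2800, 0.3600]
t=2: π = [0.3840, 0.2720, 0.3440]
t=3: π = [0.3696, 0.2768, 0.3536]
t=4: π = [0.3782, 0.2739, 0.3478]
t=5: π = [0.3731, 0.2756, 0.3513]
t=6: π = [0.3762, 0.2746, 0.3492]
t=7: π = [0.3743, 0.2752, 0.3505]
t=8: π = [0.3754, 0.2749, 0.3497]

π = [0.3754, 0.2749, 0.3497]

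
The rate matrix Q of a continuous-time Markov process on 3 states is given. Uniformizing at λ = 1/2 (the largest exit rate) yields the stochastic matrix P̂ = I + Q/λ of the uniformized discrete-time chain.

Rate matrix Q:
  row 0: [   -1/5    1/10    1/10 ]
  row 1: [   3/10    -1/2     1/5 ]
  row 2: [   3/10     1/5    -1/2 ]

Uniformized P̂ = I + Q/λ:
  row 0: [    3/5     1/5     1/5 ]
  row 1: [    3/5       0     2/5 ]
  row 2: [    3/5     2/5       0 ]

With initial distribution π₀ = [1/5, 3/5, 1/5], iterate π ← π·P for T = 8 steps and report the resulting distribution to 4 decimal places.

t=0: π = [0.2000, 0.6000, 0.2000]
t=1: π = [0.6000, 0.1200, 0.2800]
t=2: π = [0.6000, 0.2320, 0.1680]
t=3: π = [0.6000, 0.1872, 0.2128]
t=4: π = [0.6000, 0.2051, 0.1949]
t=5: π = [0.6000, 0.1980, 0.2020]
t=6: π = [0.6000, 0.2008, 0.1992]
t=7: π = [0.6000, 0.1997, 0.2003]
t=8: π = [0.6000, 0.2001, 0.1999]

π = [0.6000, 0.2001, 0.1999]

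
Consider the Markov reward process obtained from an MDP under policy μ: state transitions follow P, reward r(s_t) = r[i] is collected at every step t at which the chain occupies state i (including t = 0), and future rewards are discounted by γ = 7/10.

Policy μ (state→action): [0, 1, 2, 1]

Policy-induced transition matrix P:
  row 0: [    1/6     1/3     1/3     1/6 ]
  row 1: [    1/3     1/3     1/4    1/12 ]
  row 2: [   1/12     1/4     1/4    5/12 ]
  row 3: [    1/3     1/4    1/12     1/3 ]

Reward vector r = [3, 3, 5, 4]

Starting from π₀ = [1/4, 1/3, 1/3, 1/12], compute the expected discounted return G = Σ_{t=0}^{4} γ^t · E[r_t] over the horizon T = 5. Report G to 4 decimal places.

G = 10.3450

t=0: π = [0.2500, 0.3333, 0.3333, 0.0833], E[r] = 3.7500, γ^t·E[r] = 3.750000, running G = 3.750000
t=1: π = [0.2083, 0.2986, 0.2569, 0.2361], E[r] = 3.7500, γ^t·E[r] = 2.625000, running G = 6.375000
t=2: π = [0.2344, 0.2922, 0.2280, 0.2454], E[r] = 3.7014, γ^t·E[r] = 1.813681, running G = 8.188681
t=3: π = [0.2373, 0.2939, 0.2286, 0.2402], E[r] = 3.6975, γ^t·E[r] = 1.268237, running G = 9.456917
t=4: π = [0.2366, 0.2943, 0.2297, 0.2394], E[r] = 3.6988, γ^t·E[r] = 0.888093, running G = 10.345010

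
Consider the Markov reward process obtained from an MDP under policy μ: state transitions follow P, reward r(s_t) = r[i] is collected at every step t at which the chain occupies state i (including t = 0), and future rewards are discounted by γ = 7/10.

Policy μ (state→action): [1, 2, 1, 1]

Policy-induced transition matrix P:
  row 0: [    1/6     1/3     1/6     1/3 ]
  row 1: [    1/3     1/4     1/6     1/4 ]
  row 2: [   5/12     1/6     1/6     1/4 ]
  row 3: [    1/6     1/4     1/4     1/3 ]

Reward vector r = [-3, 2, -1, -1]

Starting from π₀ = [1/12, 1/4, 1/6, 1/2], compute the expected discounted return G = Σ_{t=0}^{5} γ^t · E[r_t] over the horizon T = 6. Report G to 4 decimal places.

t=0: π = [0.0833, 0.2500, 0.1667, 0.5000], E[r] = -0.4167, γ^t·E[r] = -0.416667, running G = -0.416667
t=1: π = [0.2500, 0.2431, 0.2083, 0.2986], E[r] = -0.7708, γ^t·E[r] = -0.539583, running G = -0.956250
t=2: π = [0.2593, 0.2535, 0.1916, 0.2957], E[r] = -0.7581, γ^t·E[r] = -0.371470, running G = -1.327720
t=3: π = [0.2568, 0.2556, 0.1913, 0.2962], E[r] = -0.7467, γ^t·E[r] = -0.256109, running G = -1.583829
t=4: π = [0.2571, 0.2555, 0.1914, 0.2961], E[r] = -0.7478, γ^t·E[r] = -0.179554, running G = -1.763383
t=5: π = [0.2571, 0.2555, 0.1913, 0.2961], E[r] = -0.7477, γ^t·E[r] = -0.125670, running G = -1.889053

G = -1.8891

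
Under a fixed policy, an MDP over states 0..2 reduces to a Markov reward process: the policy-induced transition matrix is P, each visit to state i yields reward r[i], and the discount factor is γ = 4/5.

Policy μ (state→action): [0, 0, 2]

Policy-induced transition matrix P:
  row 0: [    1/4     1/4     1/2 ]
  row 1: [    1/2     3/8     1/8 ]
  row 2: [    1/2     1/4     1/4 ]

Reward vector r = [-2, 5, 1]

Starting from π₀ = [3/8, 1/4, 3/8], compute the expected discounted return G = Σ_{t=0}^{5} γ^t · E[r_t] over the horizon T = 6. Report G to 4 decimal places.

t=0: π = [0.3750, 0.2500, 0.3750], E[r] = 0.8750, γ^t·E[r] = 0.875000, running G = 0.875000
t=1: π = [0.4063, 0.2813, 0.3125], E[r] = 0.9063, γ^t·E[r] = 0.725000, running G = 1.600000
t=2: π = [0.3984, 0.2852, 0.3164], E[r] = 0.9453, γ^t·E[r] = 0.605000, running G = 2.205000
t=3: π = [0.4004, 0.2856, 0.3140], E[r] = 0.9414, γ^t·E[r] = 0.482000, running G = 2.687000
t=4: π = [0.3999, 0.2857, 0.3144], E[r] = 0.9431, γ^t·E[r] = 0.386300, running G = 3.073300
t=5: π = [0.4000, 0.2857, 0.3143], E[r] = 0.9428, γ^t·E[r] = 0.308930, running G = 3.382230

G = 3.3822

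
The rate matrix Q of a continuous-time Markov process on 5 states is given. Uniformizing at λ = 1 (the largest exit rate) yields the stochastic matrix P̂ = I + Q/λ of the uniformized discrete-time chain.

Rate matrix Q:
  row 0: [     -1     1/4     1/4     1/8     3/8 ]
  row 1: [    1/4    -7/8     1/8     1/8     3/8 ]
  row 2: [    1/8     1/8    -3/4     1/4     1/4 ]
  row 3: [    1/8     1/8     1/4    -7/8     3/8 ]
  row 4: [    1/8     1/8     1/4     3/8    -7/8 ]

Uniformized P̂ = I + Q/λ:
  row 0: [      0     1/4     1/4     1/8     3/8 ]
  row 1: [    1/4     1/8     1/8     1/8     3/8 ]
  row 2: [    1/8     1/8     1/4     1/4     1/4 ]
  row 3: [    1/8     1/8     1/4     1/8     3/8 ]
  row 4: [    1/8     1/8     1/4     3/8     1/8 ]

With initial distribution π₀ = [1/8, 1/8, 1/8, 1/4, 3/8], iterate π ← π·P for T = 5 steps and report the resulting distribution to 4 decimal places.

π = [0.1268, 0.1408, 0.2324, 0.2233, 0.2767]

t=0: π = [0.1250, 0.1250, 0.1250, 0.2500, 0.3750]
t=1: π = [0.1250, 0.1406, 0.2344, 0.2344, 0.2656]
t=2: π = [0.1270, 0.1406, 0.2324, 0.2207, 0.2793]
t=3: π = [0.1267, 0.1409, 0.2324, 0.2239, 0.2761]
t=4: π = [0.1268, 0.1408, 0.2324, 0.2231, 0.2769]
t=5: π = [0.1268, 0.1408, 0.2324, 0.2233, 0.2767]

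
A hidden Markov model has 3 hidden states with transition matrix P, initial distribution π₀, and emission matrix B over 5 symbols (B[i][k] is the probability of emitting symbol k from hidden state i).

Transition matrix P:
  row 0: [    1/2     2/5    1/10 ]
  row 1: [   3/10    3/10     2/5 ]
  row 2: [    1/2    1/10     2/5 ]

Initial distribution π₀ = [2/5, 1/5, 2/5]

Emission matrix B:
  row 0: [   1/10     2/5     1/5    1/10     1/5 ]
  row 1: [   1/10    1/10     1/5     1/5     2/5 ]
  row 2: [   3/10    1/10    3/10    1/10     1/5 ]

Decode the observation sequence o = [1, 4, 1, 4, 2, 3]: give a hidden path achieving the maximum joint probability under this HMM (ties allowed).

path = [0, 0, 0, 1, 2, 0]

t=0: δ = [1.600e-01, 2.000e-02, 4.000e-02]  (obs o_0=1)
t=1: δ = [1.600e-02, 2.560e-02, 3.200e-03]  ψ = [0, 0, 0]  (obs o_1=4)
t=2: δ = [3.200e-03, 7.680e-04, 1.024e-03]  ψ = [0, 1, 1]  (obs o_2=1)
t=3: δ = [3.200e-04, 5.120e-04, 8.192e-05]  ψ = [0, 0, 2]  (obs o_3=4)
t=4: δ = [3.200e-05, 3.072e-05, 6.144e-05]  ψ = [0, 1, 1]  (obs o_4=2)
t=5: δ = [3.072e-06, 2.560e-06, 2.458e-06]  ψ = [2, 0, 2]  (obs o_5=3)
backtrack: best end state = 0; path = [0, 0, 0, 1, 2, 0]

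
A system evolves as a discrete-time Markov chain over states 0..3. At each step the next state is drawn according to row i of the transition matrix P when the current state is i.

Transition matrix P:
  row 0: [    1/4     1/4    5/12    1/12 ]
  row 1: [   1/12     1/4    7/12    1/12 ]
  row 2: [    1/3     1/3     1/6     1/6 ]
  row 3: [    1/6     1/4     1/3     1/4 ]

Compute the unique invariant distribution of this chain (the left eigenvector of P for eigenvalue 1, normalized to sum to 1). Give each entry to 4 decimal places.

Balance equations π_j = Σ_i π_i·P[i][j]:
  π_0 = 1/4·π_0 + 1/12·π_1 + 1/3·π_2 + 1/6·π_3
  π_1 = 1/4·π_0 + 1/4·π_1 + 1/3·π_2 + 1/4·π_3
  π_2 = 5/12·π_0 + 7/12·π_1 + 1/6·π_2 + 1/3·π_3
  normalize: π_0 + π_1 + π_2 + π_3 = 1
Solving the linear system gives exactly π = [199/896, 251/896, 81/224, 61/448].

π = [0.2221, 0.2801, 0.3616, 0.1362]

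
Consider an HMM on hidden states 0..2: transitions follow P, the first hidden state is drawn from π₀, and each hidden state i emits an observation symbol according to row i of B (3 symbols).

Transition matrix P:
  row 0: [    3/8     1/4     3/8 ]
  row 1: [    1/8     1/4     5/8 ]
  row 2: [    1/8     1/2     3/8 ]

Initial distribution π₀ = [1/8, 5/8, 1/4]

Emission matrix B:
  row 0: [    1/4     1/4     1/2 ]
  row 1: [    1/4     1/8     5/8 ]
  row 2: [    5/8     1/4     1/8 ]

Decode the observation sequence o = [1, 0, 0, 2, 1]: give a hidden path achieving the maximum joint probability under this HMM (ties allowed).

path = [1, 2, 2, 1, 2]

t=0: δ = [3.125e-02, 7.812e-02, 6.250e-02]  (obs o_0=1)
t=1: δ = [2.930e-03, 7.812e-03, 3.052e-02]  ψ = [0, 2, 1]  (obs o_1=0)
t=2: δ = [9.537e-04, 3.815e-03, 7.153e-03]  ψ = [2, 2, 2]  (obs o_2=0)
t=3: δ = [4.470e-04, 2.235e-03, 3.353e-04]  ψ = [2, 2, 2]  (obs o_3=2)
t=4: δ = [6.985e-05, 6.985e-05, 3.492e-04]  ψ = [1, 1, 1]  (obs o_4=1)
backtrack: best end state = 2; path = [1, 2, 2, 1, 2]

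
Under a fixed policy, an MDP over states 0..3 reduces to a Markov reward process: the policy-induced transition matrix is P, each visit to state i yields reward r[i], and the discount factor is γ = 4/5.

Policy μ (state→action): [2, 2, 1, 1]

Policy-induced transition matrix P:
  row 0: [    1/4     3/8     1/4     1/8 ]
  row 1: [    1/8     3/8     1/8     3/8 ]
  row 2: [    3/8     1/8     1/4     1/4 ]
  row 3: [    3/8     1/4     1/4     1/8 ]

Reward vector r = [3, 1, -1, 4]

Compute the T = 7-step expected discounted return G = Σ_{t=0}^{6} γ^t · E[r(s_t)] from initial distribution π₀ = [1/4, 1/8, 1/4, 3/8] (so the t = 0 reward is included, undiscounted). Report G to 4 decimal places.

t=0: π = [0.2500, 0.1250, 0.2500, 0.3750], E[r] = 2.1250, γ^t·E[r] = 2.125000, running G = 2.125000
t=1: π = [0.3125, 0.2656, 0.2344, 0.1875], E[r] = 1.7188, γ^t·E[r] = 1.375000, running G = 3.500000
t=2: π = [0.2695, 0.2930, 0.2168, 0.2207], E[r] = 1.7676, γ^t·E[r] = 1.131250, running G = 4.631250
t=3: π = [0.2681, 0.2932, 0.2134, 0.2253], E[r] = 1.7854, γ^t·E[r] = 0.914125, running G = 5.545375
t=4: π = [0.2682, 0.2935, 0.2133, 0.2250], E[r] = 1.7846, γ^t·E[r] = 0.730975, running G = 6.276350
t=5: π = [0.2681, 0.2935, 0.2133, 0.2250], E[r] = 1.7847, γ^t·E[r] = 0.584811, running G = 6.861161
t=6: π = [0.2681, 0.2935, 0.2133, 0.2250], E[r] = 1.7847, γ^t·E[r] = 0.467858, running G = 7.329019

G = 7.3290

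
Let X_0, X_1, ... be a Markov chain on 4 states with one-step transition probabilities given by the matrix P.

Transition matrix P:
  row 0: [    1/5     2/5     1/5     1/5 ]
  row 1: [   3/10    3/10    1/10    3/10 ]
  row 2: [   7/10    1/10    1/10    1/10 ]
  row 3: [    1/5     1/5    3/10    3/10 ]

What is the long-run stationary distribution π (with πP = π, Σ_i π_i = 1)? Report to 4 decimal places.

π = [0.3164, 0.2727, 0.1782, 0.2327]

Balance equations π_j = Σ_i π_i·P[i][j]:
  π_0 = 1/5·π_0 + 3/10·π_1 + 7/10·π_2 + 1/5·π_3
  π_1 = 2/5·π_0 + 3/10·π_1 + 1/10·π_2 + 1/5·π_3
  π_2 = 1/5·π_0 + 1/10·π_1 + 1/10·π_2 + 3/10·π_3
  normalize: π_0 + π_1 + π_2 + π_3 = 1
Solving the linear system gives exactly π = [87/275, 3/11, 49/275, 64/275].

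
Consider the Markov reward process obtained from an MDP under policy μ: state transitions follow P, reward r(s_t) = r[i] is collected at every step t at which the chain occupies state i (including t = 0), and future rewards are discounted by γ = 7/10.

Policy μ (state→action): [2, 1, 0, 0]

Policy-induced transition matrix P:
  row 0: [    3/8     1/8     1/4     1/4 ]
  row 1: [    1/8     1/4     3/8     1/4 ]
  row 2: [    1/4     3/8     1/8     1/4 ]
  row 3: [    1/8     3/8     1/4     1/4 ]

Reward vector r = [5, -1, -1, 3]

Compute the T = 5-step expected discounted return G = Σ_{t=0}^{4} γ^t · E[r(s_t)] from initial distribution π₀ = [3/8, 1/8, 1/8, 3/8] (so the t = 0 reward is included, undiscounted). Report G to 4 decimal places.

G = 5.1001

t=0: π = [0.3750, 0.1250, 0.1250, 0.3750], E[r] = 2.7500, γ^t·E[r] = 2.750000, running G = 2.750000
t=1: π = [0.2344, 0.2656, 0.2500, 0.2500], E[r] = 1.4063, γ^t·E[r] = 0.984375, running G = 3.734375
t=2: π = [0.2148, 0.2832, 0.2520, 0.2500], E[r] = 1.2891, γ^t·E[r] = 0.631641, running G = 4.366016
t=3: π = [0.2102, 0.2859, 0.2539, 0.2500], E[r] = 1.2612, γ^t·E[r] = 0.432602, running G = 4.798618
t=4: π = [0.2093, 0.2867, 0.2540, 0.2500], E[r] = 1.2557, γ^t·E[r] = 0.301503, running G = 5.100120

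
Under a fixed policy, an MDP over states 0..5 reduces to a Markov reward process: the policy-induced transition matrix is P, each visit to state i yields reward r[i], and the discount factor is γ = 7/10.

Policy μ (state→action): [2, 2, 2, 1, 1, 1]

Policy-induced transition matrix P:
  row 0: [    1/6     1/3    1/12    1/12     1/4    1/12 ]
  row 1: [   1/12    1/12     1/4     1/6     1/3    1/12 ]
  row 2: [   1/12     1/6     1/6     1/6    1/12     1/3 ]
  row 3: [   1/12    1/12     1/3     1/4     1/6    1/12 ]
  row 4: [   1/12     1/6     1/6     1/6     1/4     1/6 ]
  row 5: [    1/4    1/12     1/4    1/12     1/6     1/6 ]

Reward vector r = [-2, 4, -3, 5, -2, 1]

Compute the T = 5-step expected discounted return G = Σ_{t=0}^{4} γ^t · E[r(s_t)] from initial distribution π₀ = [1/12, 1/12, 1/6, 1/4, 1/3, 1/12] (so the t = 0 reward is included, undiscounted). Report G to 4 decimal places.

G = 0.8681

t=0: π = [0.0833, 0.0833, 0.1667, 0.2500, 0.3333, 0.0833], E[r] = 0.3333, γ^t·E[r] = 0.333333, running G = 0.333333
t=1: π = [0.1042, 0.1458, 0.2153, 0.1736, 0.2014, 0.1597], E[r] = 0.3542, γ^t·E[r] = 0.247917, running G = 0.581250
t=2: π = [0.1186, 0.1441, 0.2124, 0.1591, 0.1985, 0.1672], E[r] = 0.2679, γ^t·E[r] = 0.131291, running G = 0.712541
t=3: π = [0.1211, 0.1472, 0.2092, 0.1561, 0.1994, 0.1669], E[r] = 0.2676, γ^t·E[r] = 0.091788, running G = 0.804328
t=4: π = [0.1212, 0.1477, 0.2088, 0.1557, 0.2005, 0.1662], E[r] = 0.2654, γ^t·E[r] = 0.063733, running G = 0.868061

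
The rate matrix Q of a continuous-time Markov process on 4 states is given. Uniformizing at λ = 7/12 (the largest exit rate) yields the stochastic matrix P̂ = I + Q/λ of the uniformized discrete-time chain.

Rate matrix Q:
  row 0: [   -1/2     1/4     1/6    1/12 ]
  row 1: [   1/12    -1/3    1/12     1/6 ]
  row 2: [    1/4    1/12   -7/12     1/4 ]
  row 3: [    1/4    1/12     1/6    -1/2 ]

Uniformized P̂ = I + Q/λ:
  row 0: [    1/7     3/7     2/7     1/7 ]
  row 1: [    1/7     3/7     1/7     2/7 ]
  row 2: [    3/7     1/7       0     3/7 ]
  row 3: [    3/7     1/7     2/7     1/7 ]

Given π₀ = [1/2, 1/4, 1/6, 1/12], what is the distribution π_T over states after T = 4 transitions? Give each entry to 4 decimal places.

t=0: π = [0.5000, 0.2500, 0.1667, 0.0833]
t=1: π = [0.2143, 0.3571, 0.2024, 0.2262]
t=2: π = [0.2653, 0.3061, 0.1769, 0.2517]
t=3: π = [0.2653, 0.3061, 0.1914, 0.2371]
t=4: π = [0.2653, 0.3061, 0.1873, 0.2413]

π = [0.2653, 0.3061, 0.1873, 0.2413]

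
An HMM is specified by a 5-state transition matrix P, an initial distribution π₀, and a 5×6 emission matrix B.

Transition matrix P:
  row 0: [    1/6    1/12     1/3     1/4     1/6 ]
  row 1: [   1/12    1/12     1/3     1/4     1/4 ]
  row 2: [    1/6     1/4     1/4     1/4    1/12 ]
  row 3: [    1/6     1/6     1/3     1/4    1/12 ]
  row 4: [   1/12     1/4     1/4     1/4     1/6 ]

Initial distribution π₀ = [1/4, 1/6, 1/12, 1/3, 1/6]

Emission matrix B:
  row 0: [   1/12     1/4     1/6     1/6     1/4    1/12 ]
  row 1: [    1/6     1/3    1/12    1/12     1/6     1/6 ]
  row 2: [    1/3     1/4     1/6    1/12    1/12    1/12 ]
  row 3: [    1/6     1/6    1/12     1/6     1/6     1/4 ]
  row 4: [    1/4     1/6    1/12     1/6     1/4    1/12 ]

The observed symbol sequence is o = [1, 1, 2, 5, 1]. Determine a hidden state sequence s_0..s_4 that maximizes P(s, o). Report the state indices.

path = [0, 2, 2, 3, 2]

t=0: δ = [6.250e-02, 5.556e-02, 2.083e-02, 5.556e-02, 2.778e-02]  (obs o_0=1)
t=1: δ = [2.604e-03, 3.086e-03, 5.208e-03, 2.604e-03, 2.315e-03]  ψ = [0, 3, 0, 0, 1]  (obs o_1=1)
t=2: δ = [1.447e-04, 1.085e-04, 2.170e-04, 1.085e-04, 6.430e-05]  ψ = [2, 2, 2, 2, 1]  (obs o_2=2)
t=3: δ = [3.014e-06, 9.042e-06, 4.521e-06, 1.356e-05, 2.261e-06]  ψ = [2, 2, 2, 2, 1]  (obs o_3=5)
t=4: δ = [5.651e-07, 7.535e-07, 1.130e-06, 5.651e-07, 3.768e-07]  ψ = [3, 3, 3, 3, 1]  (obs o_4=1)
backtrack: best end state = 2; path = [0, 2, 2, 3, 2]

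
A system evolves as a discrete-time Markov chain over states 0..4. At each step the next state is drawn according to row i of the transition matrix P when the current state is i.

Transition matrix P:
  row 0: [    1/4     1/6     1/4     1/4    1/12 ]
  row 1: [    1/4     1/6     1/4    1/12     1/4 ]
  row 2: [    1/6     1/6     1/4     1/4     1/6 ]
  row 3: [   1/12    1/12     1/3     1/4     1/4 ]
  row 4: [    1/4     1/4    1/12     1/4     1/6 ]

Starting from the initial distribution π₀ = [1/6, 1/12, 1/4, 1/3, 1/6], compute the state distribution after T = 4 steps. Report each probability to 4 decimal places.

π = [0.1930, 0.1634, 0.2381, 0.2228, 0.1828]

t=0: π = [0.1667, 0.0833, 0.2500, 0.3333, 0.1667]
t=1: π = [0.1736, 0.1528, 0.2500, 0.2361, 0.1875]
t=2: π = [0.1898, 0.1626, 0.2384, 0.2245, 0.1846]
t=3: π = [0.1927, 0.1633, 0.2379, 0.2229, 0.1831]
t=4: π = [0.1930, 0.1634, 0.2381, 0.2228, 0.1828]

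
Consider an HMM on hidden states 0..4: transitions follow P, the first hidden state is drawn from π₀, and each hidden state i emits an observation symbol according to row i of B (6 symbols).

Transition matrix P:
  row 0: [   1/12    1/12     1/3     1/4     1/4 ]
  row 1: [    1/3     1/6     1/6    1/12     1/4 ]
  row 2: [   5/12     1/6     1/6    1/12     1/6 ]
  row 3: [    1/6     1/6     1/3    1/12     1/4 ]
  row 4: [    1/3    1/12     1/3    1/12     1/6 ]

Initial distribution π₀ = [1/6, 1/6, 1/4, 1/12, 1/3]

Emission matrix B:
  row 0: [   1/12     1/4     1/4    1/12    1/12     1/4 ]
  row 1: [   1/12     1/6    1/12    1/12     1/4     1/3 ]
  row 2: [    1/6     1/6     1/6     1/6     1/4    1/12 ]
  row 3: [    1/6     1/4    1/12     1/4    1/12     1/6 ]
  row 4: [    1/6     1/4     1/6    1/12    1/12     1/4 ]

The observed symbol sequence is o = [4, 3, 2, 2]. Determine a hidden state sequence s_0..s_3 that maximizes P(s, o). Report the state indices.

path = [2, 0, 2, 0]

t=0: δ = [1.389e-02, 4.167e-02, 6.250e-02, 6.944e-03, 2.778e-02]  (obs o_0=4)
t=1: δ = [2.170e-03, 8.681e-04, 1.736e-03, 1.302e-03, 8.681e-04]  ψ = [2, 2, 2, 2, 1]  (obs o_1=3)
t=2: δ = [1.808e-04, 2.411e-05, 1.206e-04, 4.521e-05, 9.042e-05]  ψ = [2, 2, 0, 0, 0]  (obs o_2=2)
t=3: δ = [1.256e-05, 1.674e-06, 1.005e-05, 3.768e-06, 7.535e-06]  ψ = [2, 2, 0, 0, 0]  (obs o_3=2)
backtrack: best end state = 0; path = [2, 0, 2, 0]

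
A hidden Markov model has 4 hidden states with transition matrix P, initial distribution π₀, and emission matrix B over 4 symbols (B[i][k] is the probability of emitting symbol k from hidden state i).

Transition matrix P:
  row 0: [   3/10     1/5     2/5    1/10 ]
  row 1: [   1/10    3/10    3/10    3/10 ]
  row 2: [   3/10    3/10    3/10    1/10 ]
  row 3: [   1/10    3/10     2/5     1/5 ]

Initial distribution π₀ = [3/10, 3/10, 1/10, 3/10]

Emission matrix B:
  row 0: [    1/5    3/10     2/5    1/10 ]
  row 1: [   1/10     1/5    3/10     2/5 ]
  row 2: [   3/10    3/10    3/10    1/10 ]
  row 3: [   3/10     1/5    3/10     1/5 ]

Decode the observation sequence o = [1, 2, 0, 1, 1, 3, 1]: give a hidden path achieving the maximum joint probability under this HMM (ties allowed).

t=0: δ = [9.000e-02, 6.000e-02, 3.000e-02, 6.000e-02]  (obs o_0=1)
t=1: δ = [1.080e-02, 5.400e-03, 1.080e-02, 5.400e-03]  ψ = [0, 0, 0, 1]  (obs o_1=2)
t=2: δ = [6.480e-04, 3.240e-04, 1.296e-03, 4.860e-04]  ψ = [0, 2, 0, 1]  (obs o_2=0)
t=3: δ = [1.166e-04, 7.776e-05, 1.166e-04, 2.592e-05]  ψ = [2, 2, 2, 2]  (obs o_3=1)
t=4: δ = [1.050e-05, 6.998e-06, 1.400e-05, 4.666e-06]  ψ = [0, 2, 0, 1]  (obs o_4=1)
t=5: δ = [4.199e-07, 1.680e-06, 4.199e-07, 4.199e-07]  ψ = [2, 2, 0, 1]  (obs o_5=3)
t=6: δ = [5.039e-08, 1.008e-07, 1.512e-07, 1.008e-07]  ψ = [1, 1, 1, 1]  (obs o_6=1)
backtrack: best end state = 2; path = [0, 0, 2, 0, 2, 1, 2]

path = [0, 0, 2, 0, 2, 1, 2]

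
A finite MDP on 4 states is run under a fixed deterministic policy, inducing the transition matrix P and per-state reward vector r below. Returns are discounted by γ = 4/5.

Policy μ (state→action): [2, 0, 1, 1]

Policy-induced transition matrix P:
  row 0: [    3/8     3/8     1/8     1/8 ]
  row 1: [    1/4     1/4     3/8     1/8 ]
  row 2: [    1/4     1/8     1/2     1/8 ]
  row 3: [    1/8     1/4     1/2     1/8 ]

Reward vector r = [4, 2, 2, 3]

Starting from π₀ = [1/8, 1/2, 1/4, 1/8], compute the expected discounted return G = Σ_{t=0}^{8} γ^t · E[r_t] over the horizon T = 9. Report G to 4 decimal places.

G = 11.2005

t=0: π = [0.1250, 0.5000, 0.2500, 0.1250], E[r] = 2.3750, γ^t·E[r] = 2.375000, running G = 2.375000
t=1: π = [0.2500, 0.2344, 0.3906, 0.1250], E[r] = 2.6250, γ^t·E[r] = 2.100000, running G = 4.475000
t=2: π = [0.2656, 0.2324, 0.3770, 0.1250], E[r] = 2.6563, γ^t·E[r] = 1.700000, running G = 6.175000
t=3: π = [0.2676, 0.2361, 0.3713, 0.1250], E[r] = 2.6602, γ^t·E[r] = 1.362000, running G = 7.537000
t=4: π = [0.2678, 0.2370, 0.3701, 0.1250], E[r] = 2.6606, γ^t·E[r] = 1.089800, running G = 8.626800
t=5: π = [0.2679, 0.2372, 0.3699, 0.1250], E[r] = 2.6607, γ^t·E[r] = 0.871860, running G = 9.498660
t=6: π = [0.2679, 0.2372, 0.3699, 0.1250], E[r] = 2.6607, γ^t·E[r] = 0.697490, running G = 10.196150
t=7: π = [0.2679, 0.2372, 0.3699, 0.1250], E[r] = 2.6607, γ^t·E[r] = 0.557992, running G = 10.754142
t=8: π = [0.2679, 0.2372, 0.3699, 0.1250], E[r] = 2.6607, γ^t·E[r] = 0.446394, running G = 11.200536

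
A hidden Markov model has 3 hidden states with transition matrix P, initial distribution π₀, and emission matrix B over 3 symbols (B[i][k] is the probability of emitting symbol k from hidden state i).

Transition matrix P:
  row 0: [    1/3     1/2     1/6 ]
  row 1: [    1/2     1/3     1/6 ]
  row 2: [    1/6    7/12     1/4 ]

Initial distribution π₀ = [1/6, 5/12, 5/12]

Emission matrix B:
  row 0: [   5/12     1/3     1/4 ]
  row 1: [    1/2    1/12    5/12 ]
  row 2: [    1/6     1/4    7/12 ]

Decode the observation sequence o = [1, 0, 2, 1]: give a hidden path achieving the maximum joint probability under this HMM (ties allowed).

path = [2, 1, 1, 0]

t=0: δ = [5.556e-02, 3.472e-02, 1.042e-01]  (obs o_0=1)
t=1: δ = [7.716e-03, 3.038e-02, 4.340e-03]  ψ = [0, 2, 2]  (obs o_1=0)
t=2: δ = [3.798e-03, 4.220e-03, 2.954e-03]  ψ = [1, 1, 1]  (obs o_2=2)
t=3: δ = [7.033e-04, 1.582e-04, 1.846e-04]  ψ = [1, 0, 2]  (obs o_3=1)
backtrack: best end state = 0; path = [2, 1, 1, 0]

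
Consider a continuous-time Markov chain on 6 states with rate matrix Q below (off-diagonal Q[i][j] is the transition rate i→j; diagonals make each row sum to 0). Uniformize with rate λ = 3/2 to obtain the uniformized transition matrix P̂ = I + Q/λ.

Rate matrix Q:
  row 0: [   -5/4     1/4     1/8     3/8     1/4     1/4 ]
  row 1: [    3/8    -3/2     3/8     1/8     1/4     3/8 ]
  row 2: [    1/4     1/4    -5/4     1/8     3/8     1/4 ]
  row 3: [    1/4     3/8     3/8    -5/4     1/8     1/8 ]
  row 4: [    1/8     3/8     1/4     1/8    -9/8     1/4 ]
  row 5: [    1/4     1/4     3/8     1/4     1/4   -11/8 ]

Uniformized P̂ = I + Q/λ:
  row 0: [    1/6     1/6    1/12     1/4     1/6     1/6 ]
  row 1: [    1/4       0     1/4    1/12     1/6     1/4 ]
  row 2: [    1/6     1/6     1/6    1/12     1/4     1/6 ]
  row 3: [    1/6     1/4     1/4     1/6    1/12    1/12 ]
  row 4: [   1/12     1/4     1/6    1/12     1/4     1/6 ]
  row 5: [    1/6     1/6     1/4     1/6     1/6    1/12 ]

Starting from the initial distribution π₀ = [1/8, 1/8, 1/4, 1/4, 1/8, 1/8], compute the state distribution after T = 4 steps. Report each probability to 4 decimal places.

t=0: π = [0.1250, 0.1250, 0.2500, 0.2500, 0.1250, 0.1250]
t=1: π = [0.1667, 0.1771, 0.1979, 0.1354, 0.1771, 0.1458]
t=2: π = [0.1667, 0.1632, 0.1910, 0.1345, 0.1866, 0.1580]
t=3: π = [0.1647, 0.1662, 0.1908, 0.1355, 0.1869, 0.1559]
t=4: π = [0.1649, 0.1658, 0.1911, 0.1351, 0.1868, 0.1562]

π = [0.1649, 0.1658, 0.1911, 0.1351, 0.1868, 0.1562]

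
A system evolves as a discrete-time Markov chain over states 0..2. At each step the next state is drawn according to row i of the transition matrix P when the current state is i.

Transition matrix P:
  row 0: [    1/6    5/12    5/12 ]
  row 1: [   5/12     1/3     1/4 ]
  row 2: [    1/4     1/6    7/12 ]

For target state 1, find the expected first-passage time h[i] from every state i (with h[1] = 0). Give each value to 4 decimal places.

h = [3.4286, 0.0000, 4.4571]

First-step conditioning: h[1] = 0; for i ≠ 1, h[i] = 1 + Σ_k P[i][k]·h[k].
  h[0] = 1 + 1/6·h[0] + 5/12·h[2]
  h[2] = 1 + 1/4·h[0] + 7/12·h[2]
Solving the 2×2 linear system over states ≠ 1 gives exactly h = [24/7, 0, 156/35] (h[1] = 0 is the target).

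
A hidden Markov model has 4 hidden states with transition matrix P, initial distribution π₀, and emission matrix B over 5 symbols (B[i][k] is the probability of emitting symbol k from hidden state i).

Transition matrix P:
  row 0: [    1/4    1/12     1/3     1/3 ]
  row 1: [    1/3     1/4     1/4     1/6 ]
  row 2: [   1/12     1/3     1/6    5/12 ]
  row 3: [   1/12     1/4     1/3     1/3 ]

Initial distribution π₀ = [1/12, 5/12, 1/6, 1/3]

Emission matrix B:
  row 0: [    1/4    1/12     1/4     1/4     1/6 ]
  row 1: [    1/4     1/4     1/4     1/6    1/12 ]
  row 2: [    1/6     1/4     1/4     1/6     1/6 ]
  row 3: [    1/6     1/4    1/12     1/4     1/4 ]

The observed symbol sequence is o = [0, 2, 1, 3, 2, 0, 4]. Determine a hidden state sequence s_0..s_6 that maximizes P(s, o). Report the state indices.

path = [1, 0, 2, 3, 2, 3, 3]

t=0: δ = [2.083e-02, 1.042e-01, 2.778e-02, 5.556e-02]  (obs o_0=0)
t=1: δ = [8.681e-03, 6.510e-03, 6.510e-03, 1.543e-03]  ψ = [1, 1, 1, 3]  (obs o_1=2)
t=2: δ = [1.808e-04, 5.425e-04, 7.234e-04, 7.234e-04]  ψ = [0, 2, 0, 0]  (obs o_2=1)
t=3: δ = [4.521e-05, 4.019e-05, 4.019e-05, 7.535e-05]  ψ = [1, 2, 3, 2]  (obs o_3=3)
t=4: δ = [3.349e-06, 4.710e-06, 6.279e-06, 2.093e-06]  ψ = [1, 3, 3, 3]  (obs o_4=2)
t=5: δ = [3.925e-07, 5.233e-07, 1.962e-07, 4.361e-07]  ψ = [1, 2, 1, 2]  (obs o_5=0)
t=6: δ = [2.907e-08, 1.090e-08, 2.423e-08, 3.634e-08]  ψ = [1, 1, 3, 3]  (obs o_6=4)
backtrack: best end state = 3; path = [1, 0, 2, 3, 2, 3, 3]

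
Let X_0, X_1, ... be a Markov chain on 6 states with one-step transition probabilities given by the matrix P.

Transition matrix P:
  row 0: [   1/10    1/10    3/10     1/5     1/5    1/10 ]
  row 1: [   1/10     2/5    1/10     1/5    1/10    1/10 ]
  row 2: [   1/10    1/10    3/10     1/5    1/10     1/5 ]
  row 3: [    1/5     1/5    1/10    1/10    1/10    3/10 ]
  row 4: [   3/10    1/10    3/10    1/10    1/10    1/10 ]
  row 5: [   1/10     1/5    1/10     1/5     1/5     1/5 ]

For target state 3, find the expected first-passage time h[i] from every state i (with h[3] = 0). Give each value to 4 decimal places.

h = [5.3915, 5.3354, 5.3429, 0.0000, 5.8816, 5.3961]

First-step conditioning: h[3] = 0; for i ≠ 3, h[i] = 1 + Σ_k P[i][k]·h[k].
  h[0] = 1 + 1/10·h[0] + 1/10·h[1] + 3/10·h[2] + 1/5·h[4] + 1/10·h[5]
  h[1] = 1 + 1/10·h[0] + 2/5·h[1] + 1/10·h[2] + 1/10·h[4] + 1/10·h[5]
  h[2] = 1 + 1/10·h[0] + 1/10·h[1] + 3/10·h[2] + 1/10·h[4] + 1/5·h[5]
  h[4] = 1 + 3/10·h[0] + 1/10·h[1] + 3/10·h[2] + 1/10·h[4] + 1/10·h[5]
  h[5] = 1 + 1/10·h[0] + 1/5·h[1] + 1/10·h[2] + 1/5·h[4] + 1/5·h[5]
Solving the 5×5 linear system over states ≠ 3 gives exactly h = [3553/659, 3516/659, 3521/659, 0, 3876/659, 3556/659] (h[3] = 0 is the target).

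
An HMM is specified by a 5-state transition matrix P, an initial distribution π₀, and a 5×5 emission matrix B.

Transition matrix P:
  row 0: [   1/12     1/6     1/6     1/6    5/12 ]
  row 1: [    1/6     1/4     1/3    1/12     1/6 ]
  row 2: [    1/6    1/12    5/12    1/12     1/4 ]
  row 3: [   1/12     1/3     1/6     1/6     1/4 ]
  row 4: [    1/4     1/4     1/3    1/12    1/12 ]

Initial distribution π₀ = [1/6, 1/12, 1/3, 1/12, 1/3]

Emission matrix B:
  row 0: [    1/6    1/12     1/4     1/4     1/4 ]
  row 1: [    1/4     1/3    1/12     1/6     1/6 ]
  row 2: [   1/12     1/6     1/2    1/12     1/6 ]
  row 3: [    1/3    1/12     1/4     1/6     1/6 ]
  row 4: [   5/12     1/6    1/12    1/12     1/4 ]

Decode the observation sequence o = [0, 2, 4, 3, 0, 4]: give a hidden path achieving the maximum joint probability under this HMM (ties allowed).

t=0: δ = [2.778e-02, 2.083e-02, 2.778e-02, 2.778e-02, 1.389e-01]  (obs o_0=0)
t=1: δ = [8.681e-03, 2.894e-03, 2.315e-02, 2.894e-03, 9.645e-04]  ψ = [4, 4, 4, 4, 0]  (obs o_1=2)
t=2: δ = [9.645e-04, 3.215e-04, 1.608e-03, 3.215e-04, 1.447e-03]  ψ = [2, 2, 2, 2, 2]  (obs o_2=4)
t=3: δ = [9.042e-05, 6.028e-05, 5.582e-05, 2.679e-05, 3.349e-05]  ψ = [4, 4, 2, 0, 0]  (obs o_3=3)
t=4: δ = [1.674e-06, 3.768e-06, 1.938e-06, 5.023e-06, 1.570e-05]  ψ = [1, 0, 2, 0, 0]  (obs o_4=0)
t=5: δ = [9.811e-07, 6.541e-07, 8.721e-07, 2.180e-07, 3.270e-07]  ψ = [4, 4, 4, 4, 4]  (obs o_5=4)
backtrack: best end state = 0; path = [4, 2, 4, 0, 4, 0]

path = [4, 2, 4, 0, 4, 0]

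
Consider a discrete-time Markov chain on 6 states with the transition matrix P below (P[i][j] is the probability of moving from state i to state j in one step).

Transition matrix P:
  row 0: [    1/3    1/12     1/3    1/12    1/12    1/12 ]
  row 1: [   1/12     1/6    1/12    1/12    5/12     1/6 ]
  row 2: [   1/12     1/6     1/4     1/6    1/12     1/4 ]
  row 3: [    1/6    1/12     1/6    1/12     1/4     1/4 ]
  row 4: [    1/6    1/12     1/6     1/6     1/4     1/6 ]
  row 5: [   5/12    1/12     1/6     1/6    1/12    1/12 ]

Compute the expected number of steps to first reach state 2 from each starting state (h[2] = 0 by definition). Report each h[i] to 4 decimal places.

First-step conditioning: h[2] = 0; for i ≠ 2, h[i] = 1 + Σ_k P[i][k]·h[k].
  h[0] = 1 + 1/3·h[0] + 1/12·h[1] + 1/12·h[3] + 1/12·h[4] + 1/12·h[5]
  h[1] = 1 + 1/12·h[0] + 1/6·h[1] + 1/12·h[3] + 5/12·h[4] + 1/6·h[5]
  h[3] = 1 + 1/6·h[0] + 1/12·h[1] + 1/12·h[3] + 1/4·h[4] + 1/4·h[5]
  h[4] = 1 + 1/6·h[0] + 1/12·h[1] + 1/6·h[3] + 1/4·h[4] + 1/6·h[5]
  h[5] = 1 + 5/12·h[0] + 1/12·h[1] + 1/6·h[3] + 1/12·h[4] + 1/12·h[5]
Solving the 5×5 linear system over states ≠ 2 gives exactly h = [7667/1888, 2641/472, 0, 9493/1888, 4763/944, 9097/1888] (h[2] = 0 is the target).

h = [4.0609, 5.5953, 0.0000, 5.0281, 5.0456, 4.8183]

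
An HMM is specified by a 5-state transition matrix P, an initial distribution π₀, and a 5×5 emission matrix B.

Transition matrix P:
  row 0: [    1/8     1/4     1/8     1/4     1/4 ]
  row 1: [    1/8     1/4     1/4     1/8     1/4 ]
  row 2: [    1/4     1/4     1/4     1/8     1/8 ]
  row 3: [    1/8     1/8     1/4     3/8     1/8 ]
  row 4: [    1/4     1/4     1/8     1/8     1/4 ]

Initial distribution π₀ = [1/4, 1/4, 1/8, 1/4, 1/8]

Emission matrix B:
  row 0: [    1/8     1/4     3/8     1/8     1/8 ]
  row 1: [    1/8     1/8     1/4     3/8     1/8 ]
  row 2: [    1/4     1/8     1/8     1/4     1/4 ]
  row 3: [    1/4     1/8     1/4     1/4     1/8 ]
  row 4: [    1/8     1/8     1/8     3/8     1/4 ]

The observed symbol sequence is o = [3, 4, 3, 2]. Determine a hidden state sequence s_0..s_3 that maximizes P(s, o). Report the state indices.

t=0: δ = [3.125e-02, 9.375e-02, 3.125e-02, 6.250e-02, 4.688e-02]  (obs o_0=3)
t=1: δ = [1.465e-03, 2.930e-03, 5.859e-03, 2.930e-03, 5.859e-03]  ψ = [1, 1, 1, 3, 1]  (obs o_1=4)
t=2: δ = [1.831e-04, 5.493e-04, 3.662e-04, 2.747e-04, 5.493e-04]  ψ = [2, 2, 2, 3, 4]  (obs o_2=3)
t=3: δ = [5.150e-05, 3.433e-05, 1.717e-05, 2.575e-05, 1.717e-05]  ψ = [4, 1, 1, 3, 1]  (obs o_3=2)
backtrack: best end state = 0; path = [1, 4, 4, 0]

path = [1, 4, 4, 0]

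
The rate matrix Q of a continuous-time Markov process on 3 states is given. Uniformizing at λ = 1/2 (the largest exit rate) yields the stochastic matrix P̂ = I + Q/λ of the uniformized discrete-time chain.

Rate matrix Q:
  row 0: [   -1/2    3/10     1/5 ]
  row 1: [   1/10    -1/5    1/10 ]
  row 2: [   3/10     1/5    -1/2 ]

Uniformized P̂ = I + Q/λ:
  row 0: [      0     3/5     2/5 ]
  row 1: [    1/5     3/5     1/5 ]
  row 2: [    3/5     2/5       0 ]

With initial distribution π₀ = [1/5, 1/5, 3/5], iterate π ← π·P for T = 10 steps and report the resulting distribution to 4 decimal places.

π = [0.2351, 0.5589, 0.2060]

t=0: π = [0.2000, 0.2000, 0.6000]
t=1: π = [0.4000, 0.4800, 0.1200]
t=2: π = [0.1680, 0.5760, 0.2560]
t=3: π = [0.2688, 0.5488, 0.1824]
t=4: π = [0.2192, 0.5635, 0.2173]
t=5: π = [0.2431, 0.5565, 0.2004]
t=6: π = [0.2315, 0.5599, 0.2085]
t=7: π = [0.2371, 0.5583, 0.2046]
t=8: π = [0.2344, 0.5591, 0.2065]
t=9: π = [0.2357, 0.5587, 0.2056]
t=10: π = [0.2351, 0.5589, 0.2060]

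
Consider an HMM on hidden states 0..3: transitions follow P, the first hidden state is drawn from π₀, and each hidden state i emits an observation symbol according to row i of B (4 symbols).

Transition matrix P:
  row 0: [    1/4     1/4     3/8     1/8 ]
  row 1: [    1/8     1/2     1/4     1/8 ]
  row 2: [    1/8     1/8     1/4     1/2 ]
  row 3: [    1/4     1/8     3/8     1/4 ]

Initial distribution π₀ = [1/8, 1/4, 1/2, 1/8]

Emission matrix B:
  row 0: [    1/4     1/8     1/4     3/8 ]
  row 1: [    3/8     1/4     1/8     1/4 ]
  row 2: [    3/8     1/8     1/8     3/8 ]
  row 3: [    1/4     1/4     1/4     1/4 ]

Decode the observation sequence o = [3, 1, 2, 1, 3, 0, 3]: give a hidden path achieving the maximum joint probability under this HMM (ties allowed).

t=0: δ = [4.688e-02, 6.250e-02, 1.875e-01, 3.125e-02]  (obs o_0=3)
t=1: δ = [2.930e-03, 7.812e-03, 5.859e-03, 2.344e-02]  ψ = [2, 1, 2, 2]  (obs o_1=1)
t=2: δ = [1.465e-03, 4.883e-04, 1.099e-03, 1.465e-03]  ψ = [3, 1, 3, 3]  (obs o_2=2)
t=3: δ = [4.578e-05, 9.155e-05, 6.866e-05, 1.373e-04]  ψ = [0, 0, 0, 2]  (obs o_3=1)
t=4: δ = [1.287e-05, 1.144e-05, 1.931e-05, 8.583e-06]  ψ = [3, 1, 3, 2]  (obs o_4=3)
t=5: δ = [8.047e-07, 2.146e-06, 1.810e-06, 2.414e-06]  ψ = [0, 1, 0, 2]  (obs o_5=0)
t=6: δ = [2.263e-07, 2.682e-07, 3.395e-07, 2.263e-07]  ψ = [3, 1, 3, 2]  (obs o_6=3)
backtrack: best end state = 2; path = [2, 3, 2, 3, 2, 3, 2]

path = [2, 3, 2, 3, 2, 3, 2]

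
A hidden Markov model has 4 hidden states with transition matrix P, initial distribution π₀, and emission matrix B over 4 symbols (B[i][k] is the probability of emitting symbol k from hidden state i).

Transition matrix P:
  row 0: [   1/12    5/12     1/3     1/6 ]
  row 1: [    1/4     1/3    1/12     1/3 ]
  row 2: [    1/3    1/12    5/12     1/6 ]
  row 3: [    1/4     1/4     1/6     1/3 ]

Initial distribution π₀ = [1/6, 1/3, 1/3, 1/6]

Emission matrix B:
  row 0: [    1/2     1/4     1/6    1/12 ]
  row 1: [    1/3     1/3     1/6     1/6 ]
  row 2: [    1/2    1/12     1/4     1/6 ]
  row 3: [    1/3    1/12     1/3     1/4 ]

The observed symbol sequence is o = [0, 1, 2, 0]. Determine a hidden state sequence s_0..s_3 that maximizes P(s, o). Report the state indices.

path = [2, 0, 2, 2]

t=0: δ = [8.333e-02, 1.111e-01, 1.667e-01, 5.556e-02]  (obs o_0=0)
t=1: δ = [1.389e-02, 1.235e-02, 5.787e-03, 3.086e-03]  ψ = [2, 1, 2, 1]  (obs o_1=1)
t=2: δ = [5.144e-04, 9.645e-04, 1.157e-03, 1.372e-03]  ψ = [1, 0, 0, 1]  (obs o_2=2)
t=3: δ = [1.929e-04, 1.143e-04, 2.411e-04, 1.524e-04]  ψ = [2, 3, 2, 3]  (obs o_3=0)
backtrack: best end state = 2; path = [2, 0, 2, 2]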